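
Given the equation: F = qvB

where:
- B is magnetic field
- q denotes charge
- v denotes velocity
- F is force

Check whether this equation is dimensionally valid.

Yes

B (magnetic field) has dimensions [I^-1 M T^-2].
q (charge) has dimensions [I T].
v (velocity) has dimensions [L T^-1].
F (force) has dimensions [L M T^-2].

Left side: [L M T^-2]
Right side: [L M T^-2]

Both sides have the same dimensions, so the equation is dimensionally consistent.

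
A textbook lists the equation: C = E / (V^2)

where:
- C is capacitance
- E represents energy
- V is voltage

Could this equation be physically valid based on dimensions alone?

Yes

C (capacitance) has dimensions [I^2 L^-2 M^-1 T^4].
E (energy) has dimensions [L^2 M T^-2].
V (voltage) has dimensions [I^-1 L^2 M T^-3].

Left side: [I^2 L^-2 M^-1 T^4]
Right side: [I^2 L^-2 M^-1 T^4]

Both sides have the same dimensions, so the equation is dimensionally consistent.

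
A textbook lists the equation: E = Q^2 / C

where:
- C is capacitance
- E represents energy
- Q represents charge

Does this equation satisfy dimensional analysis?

Yes

C (capacitance) has dimensions [I^2 L^-2 M^-1 T^4].
E (energy) has dimensions [L^2 M T^-2].
Q (charge) has dimensions [I T].

Left side: [L^2 M T^-2]
Right side: [L^2 M T^-2]

Both sides have the same dimensions, so the equation is dimensionally consistent.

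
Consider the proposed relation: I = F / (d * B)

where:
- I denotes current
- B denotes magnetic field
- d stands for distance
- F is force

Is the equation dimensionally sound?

Yes

I (current) has dimensions [I].
B (magnetic field) has dimensions [I^-1 M T^-2].
d (distance) has dimensions [L].
F (force) has dimensions [L M T^-2].

Left side: [I]
Right side: [I]

Both sides have the same dimensions, so the equation is dimensionally consistent.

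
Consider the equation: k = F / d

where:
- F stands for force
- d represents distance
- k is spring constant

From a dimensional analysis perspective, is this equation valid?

Yes

F (force) has dimensions [L M T^-2].
d (distance) has dimensions [L].
k (spring constant) has dimensions [M T^-2].

Left side: [M T^-2]
Right side: [M T^-2]

Both sides have the same dimensions, so the equation is dimensionally consistent.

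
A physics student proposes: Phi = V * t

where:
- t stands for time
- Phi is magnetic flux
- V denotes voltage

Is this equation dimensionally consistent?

Yes

t (time) has dimensions [T].
Phi (magnetic flux) has dimensions [I^-1 L^2 M T^-2].
V (voltage) has dimensions [I^-1 L^2 M T^-3].

Left side: [I^-1 L^2 M T^-2]
Right side: [I^-1 L^2 M T^-2]

Both sides have the same dimensions, so the equation is dimensionally consistent.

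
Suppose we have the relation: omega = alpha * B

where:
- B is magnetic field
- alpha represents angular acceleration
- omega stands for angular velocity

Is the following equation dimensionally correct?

No

B (magnetic field) has dimensions [I^-1 M T^-2].
alpha (angular acceleration) has dimensions [T^-2].
omega (angular velocity) has dimensions [T^-1].

Left side: [T^-1]
Right side: [I^-1 M T^-4]

The two sides have different dimensions, so the equation is NOT dimensionally consistent.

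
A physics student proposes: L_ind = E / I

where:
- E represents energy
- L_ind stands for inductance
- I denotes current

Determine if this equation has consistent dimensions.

No

E (energy) has dimensions [L^2 M T^-2].
L_ind (inductance) has dimensions [I^-2 L^2 M T^-2].
I (current) has dimensions [I].

Left side: [I^-2 L^2 M T^-2]
Right side: [I^-1 L^2 M T^-2]

The two sides have different dimensions, so the equation is NOT dimensionally consistent.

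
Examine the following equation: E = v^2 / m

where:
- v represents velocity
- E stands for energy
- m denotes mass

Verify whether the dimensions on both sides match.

No

v (velocity) has dimensions [L T^-1].
E (energy) has dimensions [L^2 M T^-2].
m (mass) has dimensions [M].

Left side: [L^2 M T^-2]
Right side: [L^2 M^-1 T^-2]

The two sides have different dimensions, so the equation is NOT dimensionally consistent.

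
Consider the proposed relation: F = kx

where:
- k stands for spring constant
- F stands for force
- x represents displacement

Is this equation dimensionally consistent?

Yes

k (spring constant) has dimensions [M T^-2].
F (force) has dimensions [L M T^-2].
x (displacement) has dimensions [L].

Left side: [L M T^-2]
Right side: [L M T^-2]

Both sides have the same dimensions, so the equation is dimensionally consistent.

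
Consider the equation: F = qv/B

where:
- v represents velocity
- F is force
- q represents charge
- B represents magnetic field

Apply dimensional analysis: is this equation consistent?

No

v (velocity) has dimensions [L T^-1].
F (force) has dimensions [L M T^-2].
q (charge) has dimensions [I T].
B (magnetic field) has dimensions [I^-1 M T^-2].

Left side: [L M T^-2]
Right side: [I^2 L M^-1 T^2]

The two sides have different dimensions, so the equation is NOT dimensionally consistent.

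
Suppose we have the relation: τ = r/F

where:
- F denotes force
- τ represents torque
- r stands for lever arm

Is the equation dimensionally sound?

No

F (force) has dimensions [L M T^-2].
τ (torque) has dimensions [L^2 M T^-2].
r (lever arm) has dimensions [L].

Left side: [L^2 M T^-2]
Right side: [M^-1 T^2]

The two sides have different dimensions, so the equation is NOT dimensionally consistent.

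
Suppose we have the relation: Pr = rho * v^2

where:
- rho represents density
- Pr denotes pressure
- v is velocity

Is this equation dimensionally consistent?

Yes

rho (density) has dimensions [L^-3 M].
Pr (pressure) has dimensions [L^-1 M T^-2].
v (velocity) has dimensions [L T^-1].

Left side: [L^-1 M T^-2]
Right side: [L^-1 M T^-2]

Both sides have the same dimensions, so the equation is dimensionally consistent.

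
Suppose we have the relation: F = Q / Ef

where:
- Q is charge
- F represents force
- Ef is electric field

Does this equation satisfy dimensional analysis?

No

Q (charge) has dimensions [I T].
F (force) has dimensions [L M T^-2].
Ef (electric field) has dimensions [I^-1 L M T^-3].

Left side: [L M T^-2]
Right side: [I^2 L^-1 M^-1 T^4]

The two sides have different dimensions, so the equation is NOT dimensionally consistent.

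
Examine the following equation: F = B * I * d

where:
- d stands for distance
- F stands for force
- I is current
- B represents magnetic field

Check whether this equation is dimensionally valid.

Yes

d (distance) has dimensions [L].
F (force) has dimensions [L M T^-2].
I (current) has dimensions [I].
B (magnetic field) has dimensions [I^-1 M T^-2].

Left side: [L M T^-2]
Right side: [L M T^-2]

Both sides have the same dimensions, so the equation is dimensionally consistent.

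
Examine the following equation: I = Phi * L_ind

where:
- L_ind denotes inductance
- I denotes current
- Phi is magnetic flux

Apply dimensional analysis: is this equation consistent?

No

L_ind (inductance) has dimensions [I^-2 L^2 M T^-2].
I (current) has dimensions [I].
Phi (magnetic flux) has dimensions [I^-1 L^2 M T^-2].

Left side: [I]
Right side: [I^-3 L^4 M^2 T^-4]

The two sides have different dimensions, so the equation is NOT dimensionally consistent.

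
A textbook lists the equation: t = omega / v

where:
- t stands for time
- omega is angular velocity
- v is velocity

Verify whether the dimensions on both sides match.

No

t (time) has dimensions [T].
omega (angular velocity) has dimensions [T^-1].
v (velocity) has dimensions [L T^-1].

Left side: [T]
Right side: [L^-1]

The two sides have different dimensions, so the equation is NOT dimensionally consistent.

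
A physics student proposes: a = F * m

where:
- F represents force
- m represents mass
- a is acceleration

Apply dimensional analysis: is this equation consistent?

No

F (force) has dimensions [L M T^-2].
m (mass) has dimensions [M].
a (acceleration) has dimensions [L T^-2].

Left side: [L T^-2]
Right side: [L M^2 T^-2]

The two sides have different dimensions, so the equation is NOT dimensionally consistent.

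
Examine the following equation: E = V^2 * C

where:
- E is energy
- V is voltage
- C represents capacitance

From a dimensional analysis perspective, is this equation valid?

Yes

E (energy) has dimensions [L^2 M T^-2].
V (voltage) has dimensions [I^-1 L^2 M T^-3].
C (capacitance) has dimensions [I^2 L^-2 M^-1 T^4].

Left side: [L^2 M T^-2]
Right side: [L^2 M T^-2]

Both sides have the same dimensions, so the equation is dimensionally consistent.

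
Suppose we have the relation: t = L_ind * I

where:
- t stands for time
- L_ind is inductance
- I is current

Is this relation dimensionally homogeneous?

No

t (time) has dimensions [T].
L_ind (inductance) has dimensions [I^-2 L^2 M T^-2].
I (current) has dimensions [I].

Left side: [T]
Right side: [I^-1 L^2 M T^-2]

The two sides have different dimensions, so the equation is NOT dimensionally consistent.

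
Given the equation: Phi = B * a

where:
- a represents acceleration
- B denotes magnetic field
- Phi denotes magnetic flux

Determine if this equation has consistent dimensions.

No

a (acceleration) has dimensions [L T^-2].
B (magnetic field) has dimensions [I^-1 M T^-2].
Phi (magnetic flux) has dimensions [I^-1 L^2 M T^-2].

Left side: [I^-1 L^2 M T^-2]
Right side: [I^-1 L M T^-4]

The two sides have different dimensions, so the equation is NOT dimensionally consistent.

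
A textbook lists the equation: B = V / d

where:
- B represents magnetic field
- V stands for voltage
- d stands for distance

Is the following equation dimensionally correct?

No

B (magnetic field) has dimensions [I^-1 M T^-2].
V (voltage) has dimensions [I^-1 L^2 M T^-3].
d (distance) has dimensions [L].

Left side: [I^-1 M T^-2]
Right side: [I^-1 L M T^-3]

The two sides have different dimensions, so the equation is NOT dimensionally consistent.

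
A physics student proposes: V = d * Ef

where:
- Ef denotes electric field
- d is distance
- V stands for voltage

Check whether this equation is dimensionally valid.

Yes

Ef (electric field) has dimensions [I^-1 L M T^-3].
d (distance) has dimensions [L].
V (voltage) has dimensions [I^-1 L^2 M T^-3].

Left side: [I^-1 L^2 M T^-3]
Right side: [I^-1 L^2 M T^-3]

Both sides have the same dimensions, so the equation is dimensionally consistent.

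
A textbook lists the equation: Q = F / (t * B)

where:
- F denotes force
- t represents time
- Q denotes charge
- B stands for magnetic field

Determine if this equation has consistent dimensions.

No

F (force) has dimensions [L M T^-2].
t (time) has dimensions [T].
Q (charge) has dimensions [I T].
B (magnetic field) has dimensions [I^-1 M T^-2].

Left side: [I T]
Right side: [I L T^-1]

The two sides have different dimensions, so the equation is NOT dimensionally consistent.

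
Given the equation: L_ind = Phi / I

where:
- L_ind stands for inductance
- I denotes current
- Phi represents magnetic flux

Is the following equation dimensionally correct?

Yes

L_ind (inductance) has dimensions [I^-2 L^2 M T^-2].
I (current) has dimensions [I].
Phi (magnetic flux) has dimensions [I^-1 L^2 M T^-2].

Left side: [I^-2 L^2 M T^-2]
Right side: [I^-2 L^2 M T^-2]

Both sides have the same dimensions, so the equation is dimensionally consistent.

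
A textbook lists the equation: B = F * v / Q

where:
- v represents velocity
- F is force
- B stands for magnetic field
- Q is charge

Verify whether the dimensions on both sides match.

No

v (velocity) has dimensions [L T^-1].
F (force) has dimensions [L M T^-2].
B (magnetic field) has dimensions [I^-1 M T^-2].
Q (charge) has dimensions [I T].

Left side: [I^-1 M T^-2]
Right side: [I^-1 L^2 M T^-4]

The two sides have different dimensions, so the equation is NOT dimensionally consistent.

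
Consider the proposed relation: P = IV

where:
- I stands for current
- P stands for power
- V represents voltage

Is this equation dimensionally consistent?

Yes

I (current) has dimensions [I].
P (power) has dimensions [L^2 M T^-3].
V (voltage) has dimensions [I^-1 L^2 M T^-3].

Left side: [L^2 M T^-3]
Right side: [L^2 M T^-3]

Both sides have the same dimensions, so the equation is dimensionally consistent.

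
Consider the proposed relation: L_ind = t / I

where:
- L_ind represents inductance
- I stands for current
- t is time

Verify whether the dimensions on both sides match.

No

L_ind (inductance) has dimensions [I^-2 L^2 M T^-2].
I (current) has dimensions [I].
t (time) has dimensions [T].

Left side: [I^-2 L^2 M T^-2]
Right side: [I^-1 T]

The two sides have different dimensions, so the equation is NOT dimensionally consistent.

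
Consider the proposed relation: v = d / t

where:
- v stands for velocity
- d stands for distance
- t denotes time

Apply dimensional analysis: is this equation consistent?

Yes

v (velocity) has dimensions [L T^-1].
d (distance) has dimensions [L].
t (time) has dimensions [T].

Left side: [L T^-1]
Right side: [L T^-1]

Both sides have the same dimensions, so the equation is dimensionally consistent.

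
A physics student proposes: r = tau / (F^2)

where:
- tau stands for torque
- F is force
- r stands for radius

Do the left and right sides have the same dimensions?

No

tau (torque) has dimensions [L^2 M T^-2].
F (force) has dimensions [L M T^-2].
r (radius) has dimensions [L].

Left side: [L]
Right side: [M^-1 T^2]

The two sides have different dimensions, so the equation is NOT dimensionally consistent.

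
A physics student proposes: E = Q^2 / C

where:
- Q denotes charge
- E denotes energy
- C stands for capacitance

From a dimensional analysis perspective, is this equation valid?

Yes

Q (charge) has dimensions [I T].
E (energy) has dimensions [L^2 M T^-2].
C (capacitance) has dimensions [I^2 L^-2 M^-1 T^4].

Left side: [L^2 M T^-2]
Right side: [L^2 M T^-2]

Both sides have the same dimensions, so the equation is dimensionally consistent.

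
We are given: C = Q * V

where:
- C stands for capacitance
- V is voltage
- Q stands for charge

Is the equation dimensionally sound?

No

C (capacitance) has dimensions [I^2 L^-2 M^-1 T^4].
V (voltage) has dimensions [I^-1 L^2 M T^-3].
Q (charge) has dimensions [I T].

Left side: [I^2 L^-2 M^-1 T^4]
Right side: [L^2 M T^-2]

The two sides have different dimensions, so the equation is NOT dimensionally consistent.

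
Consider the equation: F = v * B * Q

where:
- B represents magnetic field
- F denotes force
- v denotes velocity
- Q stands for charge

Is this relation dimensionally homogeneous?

Yes

B (magnetic field) has dimensions [I^-1 M T^-2].
F (force) has dimensions [L M T^-2].
v (velocity) has dimensions [L T^-1].
Q (charge) has dimensions [I T].

Left side: [L M T^-2]
Right side: [L M T^-2]

Both sides have the same dimensions, so the equation is dimensionally consistent.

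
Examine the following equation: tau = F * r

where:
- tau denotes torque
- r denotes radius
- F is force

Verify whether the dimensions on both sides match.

Yes

tau (torque) has dimensions [L^2 M T^-2].
r (radius) has dimensions [L].
F (force) has dimensions [L M T^-2].

Left side: [L^2 M T^-2]
Right side: [L^2 M T^-2]

Both sides have the same dimensions, so the equation is dimensionally consistent.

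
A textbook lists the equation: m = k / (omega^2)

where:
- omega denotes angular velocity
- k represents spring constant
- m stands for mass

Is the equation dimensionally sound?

Yes

omega (angular velocity) has dimensions [T^-1].
k (spring constant) has dimensions [M T^-2].
m (mass) has dimensions [M].

Left side: [M]
Right side: [M]

Both sides have the same dimensions, so the equation is dimensionally consistent.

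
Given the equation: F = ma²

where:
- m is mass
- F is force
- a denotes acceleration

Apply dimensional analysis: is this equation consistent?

No

m (mass) has dimensions [M].
F (force) has dimensions [L M T^-2].
a (acceleration) has dimensions [L T^-2].

Left side: [L M T^-2]
Right side: [L^2 M T^-4]

The two sides have different dimensions, so the equation is NOT dimensionally consistent.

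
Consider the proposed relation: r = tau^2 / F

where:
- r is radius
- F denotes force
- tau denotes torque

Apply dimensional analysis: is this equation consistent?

No

r (radius) has dimensions [L].
F (force) has dimensions [L M T^-2].
tau (torque) has dimensions [L^2 M T^-2].

Left side: [L]
Right side: [L^3 M T^-2]

The two sides have different dimensions, so the equation is NOT dimensionally consistent.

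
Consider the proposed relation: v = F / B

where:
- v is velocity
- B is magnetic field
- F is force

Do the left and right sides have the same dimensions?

No

v (velocity) has dimensions [L T^-1].
B (magnetic field) has dimensions [I^-1 M T^-2].
F (force) has dimensions [L M T^-2].

Left side: [L T^-1]
Right side: [I L]

The two sides have different dimensions, so the equation is NOT dimensionally consistent.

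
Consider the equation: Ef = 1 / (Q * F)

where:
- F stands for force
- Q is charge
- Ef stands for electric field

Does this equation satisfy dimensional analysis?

No

F (force) has dimensions [L M T^-2].
Q (charge) has dimensions [I T].
Ef (electric field) has dimensions [I^-1 L M T^-3].

Left side: [I^-1 L M T^-3]
Right side: [I^-1 L^-1 M^-1 T]

The two sides have different dimensions, so the equation is NOT dimensionally consistent.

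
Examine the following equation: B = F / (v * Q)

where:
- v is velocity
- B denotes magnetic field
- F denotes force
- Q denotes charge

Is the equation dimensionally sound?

Yes

v (velocity) has dimensions [L T^-1].
B (magnetic field) has dimensions [I^-1 M T^-2].
F (force) has dimensions [L M T^-2].
Q (charge) has dimensions [I T].

Left side: [I^-1 M T^-2]
Right side: [I^-1 M T^-2]

Both sides have the same dimensions, so the equation is dimensionally consistent.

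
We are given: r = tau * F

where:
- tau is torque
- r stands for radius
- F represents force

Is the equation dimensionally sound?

No

tau (torque) has dimensions [L^2 M T^-2].
r (radius) has dimensions [L].
F (force) has dimensions [L M T^-2].

Left side: [L]
Right side: [L^3 M^2 T^-4]

The two sides have different dimensions, so the equation is NOT dimensionally consistent.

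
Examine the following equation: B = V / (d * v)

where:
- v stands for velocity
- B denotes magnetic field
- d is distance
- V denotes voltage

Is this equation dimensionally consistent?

Yes

v (velocity) has dimensions [L T^-1].
B (magnetic field) has dimensions [I^-1 M T^-2].
d (distance) has dimensions [L].
V (voltage) has dimensions [I^-1 L^2 M T^-3].

Left side: [I^-1 M T^-2]
Right side: [I^-1 M T^-2]

Both sides have the same dimensions, so the equation is dimensionally consistent.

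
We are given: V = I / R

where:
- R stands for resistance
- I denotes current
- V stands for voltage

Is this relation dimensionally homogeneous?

No

R (resistance) has dimensions [I^-2 L^2 M T^-3].
I (current) has dimensions [I].
V (voltage) has dimensions [I^-1 L^2 M T^-3].

Left side: [I^-1 L^2 M T^-3]
Right side: [I^3 L^-2 M^-1 T^3]

The two sides have different dimensions, so the equation is NOT dimensionally consistent.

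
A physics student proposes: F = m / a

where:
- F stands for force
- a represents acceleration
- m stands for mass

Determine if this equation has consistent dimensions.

No

F (force) has dimensions [L M T^-2].
a (acceleration) has dimensions [L T^-2].
m (mass) has dimensions [M].

Left side: [L M T^-2]
Right side: [L^-1 M T^2]

The two sides have different dimensions, so the equation is NOT dimensionally consistent.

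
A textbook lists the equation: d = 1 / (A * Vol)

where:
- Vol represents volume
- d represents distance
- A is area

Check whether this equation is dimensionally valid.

No

Vol (volume) has dimensions [L^3].
d (distance) has dimensions [L].
A (area) has dimensions [L^2].

Left side: [L]
Right side: [L^-5]

The two sides have different dimensions, so the equation is NOT dimensionally consistent.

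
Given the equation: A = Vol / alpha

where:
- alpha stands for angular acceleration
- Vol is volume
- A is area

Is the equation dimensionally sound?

No

alpha (angular acceleration) has dimensions [T^-2].
Vol (volume) has dimensions [L^3].
A (area) has dimensions [L^2].

Left side: [L^2]
Right side: [L^3 T^2]

The two sides have different dimensions, so the equation is NOT dimensionally consistent.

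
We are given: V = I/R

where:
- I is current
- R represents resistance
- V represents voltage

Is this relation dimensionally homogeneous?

No

I (current) has dimensions [I].
R (resistance) has dimensions [I^-2 L^2 M T^-3].
V (voltage) has dimensions [I^-1 L^2 M T^-3].

Left side: [I^-1 L^2 M T^-3]
Right side: [I^3 L^-2 M^-1 T^3]

The two sides have different dimensions, so the equation is NOT dimensionally consistent.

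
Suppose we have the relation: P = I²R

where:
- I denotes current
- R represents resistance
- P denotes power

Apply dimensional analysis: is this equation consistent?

Yes

I (current) has dimensions [I].
R (resistance) has dimensions [I^-2 L^2 M T^-3].
P (power) has dimensions [L^2 M T^-3].

Left side: [L^2 M T^-3]
Right side: [L^2 M T^-3]

Both sides have the same dimensions, so the equation is dimensionally consistent.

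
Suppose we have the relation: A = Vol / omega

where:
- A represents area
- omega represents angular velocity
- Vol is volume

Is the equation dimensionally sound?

No

A (area) has dimensions [L^2].
omega (angular velocity) has dimensions [T^-1].
Vol (volume) has dimensions [L^3].

Left side: [L^2]
Right side: [L^3 T]

The two sides have different dimensions, so the equation is NOT dimensionally consistent.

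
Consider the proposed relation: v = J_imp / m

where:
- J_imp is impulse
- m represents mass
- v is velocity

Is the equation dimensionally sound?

Yes

J_imp (impulse) has dimensions [L M T^-1].
m (mass) has dimensions [M].
v (velocity) has dimensions [L T^-1].

Left side: [L T^-1]
Right side: [L T^-1]

Both sides have the same dimensions, so the equation is dimensionally consistent.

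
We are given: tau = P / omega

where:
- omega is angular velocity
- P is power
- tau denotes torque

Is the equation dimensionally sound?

Yes

omega (angular velocity) has dimensions [T^-1].
P (power) has dimensions [L^2 M T^-3].
tau (torque) has dimensions [L^2 M T^-2].

Left side: [L^2 M T^-2]
Right side: [L^2 M T^-2]

Both sides have the same dimensions, so the equation is dimensionally consistent.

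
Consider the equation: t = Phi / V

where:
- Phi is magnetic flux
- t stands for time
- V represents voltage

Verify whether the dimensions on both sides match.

Yes

Phi (magnetic flux) has dimensions [I^-1 L^2 M T^-2].
t (time) has dimensions [T].
V (voltage) has dimensions [I^-1 L^2 M T^-3].

Left side: [T]
Right side: [T]

Both sides have the same dimensions, so the equation is dimensionally consistent.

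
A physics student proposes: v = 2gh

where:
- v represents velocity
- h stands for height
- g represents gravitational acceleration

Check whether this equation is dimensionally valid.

No

v (velocity) has dimensions [L T^-1].
h (height) has dimensions [L].
g (gravitational acceleration) has dimensions [L T^-2].

Left side: [L T^-1]
Right side: [L^2 T^-2]

The two sides have different dimensions, so the equation is NOT dimensionally consistent.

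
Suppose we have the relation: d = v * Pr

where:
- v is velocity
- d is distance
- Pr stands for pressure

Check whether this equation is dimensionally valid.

No

v (velocity) has dimensions [L T^-1].
d (distance) has dimensions [L].
Pr (pressure) has dimensions [L^-1 M T^-2].

Left side: [L]
Right side: [M T^-3]

The two sides have different dimensions, so the equation is NOT dimensionally consistent.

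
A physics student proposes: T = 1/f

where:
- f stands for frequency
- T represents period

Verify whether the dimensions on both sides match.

Yes

f (frequency) has dimensions [T^-1].
T (period) has dimensions [T].

Left side: [T]
Right side: [T]

Both sides have the same dimensions, so the equation is dimensionally consistent.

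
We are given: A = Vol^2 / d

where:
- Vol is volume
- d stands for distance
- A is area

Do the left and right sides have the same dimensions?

No

Vol (volume) has dimensions [L^3].
d (distance) has dimensions [L].
A (area) has dimensions [L^2].

Left side: [L^2]
Right side: [L^5]

The two sides have different dimensions, so the equation is NOT dimensionally consistent.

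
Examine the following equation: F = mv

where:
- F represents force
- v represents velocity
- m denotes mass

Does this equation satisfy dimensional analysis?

No

F (force) has dimensions [L M T^-2].
v (velocity) has dimensions [L T^-1].
m (mass) has dimensions [M].

Left side: [L M T^-2]
Right side: [L M T^-1]

The two sides have different dimensions, so the equation is NOT dimensionally consistent.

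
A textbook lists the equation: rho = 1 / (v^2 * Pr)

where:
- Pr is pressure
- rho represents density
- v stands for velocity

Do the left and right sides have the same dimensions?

No

Pr (pressure) has dimensions [L^-1 M T^-2].
rho (density) has dimensions [L^-3 M].
v (velocity) has dimensions [L T^-1].

Left side: [L^-3 M]
Right side: [L^-1 M^-1 T^4]

The two sides have different dimensions, so the equation is NOT dimensionally consistent.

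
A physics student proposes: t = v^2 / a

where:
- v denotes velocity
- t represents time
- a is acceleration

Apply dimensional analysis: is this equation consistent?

No

v (velocity) has dimensions [L T^-1].
t (time) has dimensions [T].
a (acceleration) has dimensions [L T^-2].

Left side: [T]
Right side: [L]

The two sides have different dimensions, so the equation is NOT dimensionally consistent.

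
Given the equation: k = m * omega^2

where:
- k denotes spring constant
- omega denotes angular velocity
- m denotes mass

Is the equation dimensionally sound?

Yes

k (spring constant) has dimensions [M T^-2].
omega (angular velocity) has dimensions [T^-1].
m (mass) has dimensions [M].

Left side: [M T^-2]
Right side: [M T^-2]

Both sides have the same dimensions, so the equation is dimensionally consistent.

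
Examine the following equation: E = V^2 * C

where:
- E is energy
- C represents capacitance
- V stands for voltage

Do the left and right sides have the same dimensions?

Yes

E (energy) has dimensions [L^2 M T^-2].
C (capacitance) has dimensions [I^2 L^-2 M^-1 T^4].
V (voltage) has dimensions [I^-1 L^2 M T^-3].

Left side: [L^2 M T^-2]
Right side: [L^2 M T^-2]

Both sides have the same dimensions, so the equation is dimensionally consistent.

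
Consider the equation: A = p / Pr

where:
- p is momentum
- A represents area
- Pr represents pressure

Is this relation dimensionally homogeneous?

No

p (momentum) has dimensions [L M T^-1].
A (area) has dimensions [L^2].
Pr (pressure) has dimensions [L^-1 M T^-2].

Left side: [L^2]
Right side: [L^2 T]

The two sides have different dimensions, so the equation is NOT dimensionally consistent.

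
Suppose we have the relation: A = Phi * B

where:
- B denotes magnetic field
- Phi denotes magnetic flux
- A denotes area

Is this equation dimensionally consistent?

No

B (magnetic field) has dimensions [I^-1 M T^-2].
Phi (magnetic flux) has dimensions [I^-1 L^2 M T^-2].
A (area) has dimensions [L^2].

Left side: [L^2]
Right side: [I^-2 L^2 M^2 T^-4]

The two sides have different dimensions, so the equation is NOT dimensionally consistent.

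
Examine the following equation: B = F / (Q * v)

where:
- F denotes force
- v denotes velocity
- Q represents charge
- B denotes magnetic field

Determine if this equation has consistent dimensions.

Yes

F (force) has dimensions [L M T^-2].
v (velocity) has dimensions [L T^-1].
Q (charge) has dimensions [I T].
B (magnetic field) has dimensions [I^-1 M T^-2].

Left side: [I^-1 M T^-2]
Right side: [I^-1 M T^-2]

Both sides have the same dimensions, so the equation is dimensionally consistent.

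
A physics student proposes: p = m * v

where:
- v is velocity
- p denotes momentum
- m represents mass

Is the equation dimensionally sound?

Yes

v (velocity) has dimensions [L T^-1].
p (momentum) has dimensions [L M T^-1].
m (mass) has dimensions [M].

Left side: [L M T^-1]
Right side: [L M T^-1]

Both sides have the same dimensions, so the equation is dimensionally consistent.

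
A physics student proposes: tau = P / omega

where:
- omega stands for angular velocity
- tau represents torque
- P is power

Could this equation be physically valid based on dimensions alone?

Yes

omega (angular velocity) has dimensions [T^-1].
tau (torque) has dimensions [L^2 M T^-2].
P (power) has dimensions [L^2 M T^-3].

Left side: [L^2 M T^-2]
Right side: [L^2 M T^-2]

Both sides have the same dimensions, so the equation is dimensionally consistent.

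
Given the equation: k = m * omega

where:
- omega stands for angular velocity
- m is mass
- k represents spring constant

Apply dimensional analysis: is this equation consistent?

No

omega (angular velocity) has dimensions [T^-1].
m (mass) has dimensions [M].
k (spring constant) has dimensions [M T^-2].

Left side: [M T^-2]
Right side: [M T^-1]

The two sides have different dimensions, so the equation is NOT dimensionally consistent.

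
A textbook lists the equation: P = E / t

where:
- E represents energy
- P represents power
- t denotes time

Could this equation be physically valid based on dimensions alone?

Yes

E (energy) has dimensions [L^2 M T^-2].
P (power) has dimensions [L^2 M T^-3].
t (time) has dimensions [T].

Left side: [L^2 M T^-3]
Right side: [L^2 M T^-3]

Both sides have the same dimensions, so the equation is dimensionally consistent.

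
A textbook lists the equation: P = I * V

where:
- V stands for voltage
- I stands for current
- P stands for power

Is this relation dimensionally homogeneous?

Yes

V (voltage) has dimensions [I^-1 L^2 M T^-3].
I (current) has dimensions [I].
P (power) has dimensions [L^2 M T^-3].

Left side: [L^2 M T^-3]
Right side: [L^2 M T^-3]

Both sides have the same dimensions, so the equation is dimensionally consistent.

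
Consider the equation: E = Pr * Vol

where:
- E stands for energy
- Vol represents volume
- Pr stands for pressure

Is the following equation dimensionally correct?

Yes

E (energy) has dimensions [L^2 M T^-2].
Vol (volume) has dimensions [L^3].
Pr (pressure) has dimensions [L^-1 M T^-2].

Left side: [L^2 M T^-2]
Right side: [L^2 M T^-2]

Both sides have the same dimensions, so the equation is dimensionally consistent.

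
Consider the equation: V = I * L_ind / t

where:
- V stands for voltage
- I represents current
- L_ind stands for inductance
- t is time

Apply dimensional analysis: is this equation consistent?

Yes

V (voltage) has dimensions [I^-1 L^2 M T^-3].
I (current) has dimensions [I].
L_ind (inductance) has dimensions [I^-2 L^2 M T^-2].
t (time) has dimensions [T].

Left side: [I^-1 L^2 M T^-3]
Right side: [I^-1 L^2 M T^-3]

Both sides have the same dimensions, so the equation is dimensionally consistent.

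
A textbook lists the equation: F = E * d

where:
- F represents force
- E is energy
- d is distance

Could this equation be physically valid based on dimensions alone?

No

F (force) has dimensions [L M T^-2].
E (energy) has dimensions [L^2 M T^-2].
d (distance) has dimensions [L].

Left side: [L M T^-2]
Right side: [L^3 M T^-2]

The two sides have different dimensions, so the equation is NOT dimensionally consistent.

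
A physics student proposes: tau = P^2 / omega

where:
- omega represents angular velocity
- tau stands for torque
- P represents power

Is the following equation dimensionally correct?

No

omega (angular velocity) has dimensions [T^-1].
tau (torque) has dimensions [L^2 M T^-2].
P (power) has dimensions [L^2 M T^-3].

Left side: [L^2 M T^-2]
Right side: [L^4 M^2 T^-5]

The two sides have different dimensions, so the equation is NOT dimensionally consistent.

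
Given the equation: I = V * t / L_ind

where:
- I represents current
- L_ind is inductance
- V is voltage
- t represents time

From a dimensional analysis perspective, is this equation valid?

Yes

I (current) has dimensions [I].
L_ind (inductance) has dimensions [I^-2 L^2 M T^-2].
V (voltage) has dimensions [I^-1 L^2 M T^-3].
t (time) has dimensions [T].

Left side: [I]
Right side: [I]

Both sides have the same dimensions, so the equation is dimensionally consistent.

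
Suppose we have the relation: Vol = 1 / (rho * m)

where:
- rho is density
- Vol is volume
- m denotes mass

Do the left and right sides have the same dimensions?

No

rho (density) has dimensions [L^-3 M].
Vol (volume) has dimensions [L^3].
m (mass) has dimensions [M].

Left side: [L^3]
Right side: [L^3 M^-2]

The two sides have different dimensions, so the equation is NOT dimensionally consistent.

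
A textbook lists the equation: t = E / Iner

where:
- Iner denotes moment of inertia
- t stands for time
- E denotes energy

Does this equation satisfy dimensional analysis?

No

Iner (moment of inertia) has dimensions [L^2 M].
t (time) has dimensions [T].
E (energy) has dimensions [L^2 M T^-2].

Left side: [T]
Right side: [T^-2]

The two sides have different dimensions, so the equation is NOT dimensionally consistent.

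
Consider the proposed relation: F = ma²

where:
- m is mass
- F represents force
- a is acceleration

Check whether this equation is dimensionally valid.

No

m (mass) has dimensions [M].
F (force) has dimensions [L M T^-2].
a (acceleration) has dimensions [L T^-2].

Left side: [L M T^-2]
Right side: [L^2 M T^-4]

The two sides have different dimensions, so the equation is NOT dimensionally consistent.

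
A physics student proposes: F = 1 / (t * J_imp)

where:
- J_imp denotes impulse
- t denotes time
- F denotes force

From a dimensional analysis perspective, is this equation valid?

No

J_imp (impulse) has dimensions [L M T^-1].
t (time) has dimensions [T].
F (force) has dimensions [L M T^-2].

Left side: [L M T^-2]
Right side: [L^-1 M^-1]

The two sides have different dimensions, so the equation is NOT dimensionally consistent.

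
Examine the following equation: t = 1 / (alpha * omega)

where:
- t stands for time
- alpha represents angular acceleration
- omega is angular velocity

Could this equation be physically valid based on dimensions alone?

No

t (time) has dimensions [T].
alpha (angular acceleration) has dimensions [T^-2].
omega (angular velocity) has dimensions [T^-1].

Left side: [T]
Right side: [T^3]

The two sides have different dimensions, so the equation is NOT dimensionally consistent.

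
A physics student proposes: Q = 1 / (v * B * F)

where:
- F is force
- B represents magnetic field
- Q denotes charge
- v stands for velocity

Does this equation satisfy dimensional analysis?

No

F (force) has dimensions [L M T^-2].
B (magnetic field) has dimensions [I^-1 M T^-2].
Q (charge) has dimensions [I T].
v (velocity) has dimensions [L T^-1].

Left side: [I T]
Right side: [I L^-2 M^-2 T^5]

The two sides have different dimensions, so the equation is NOT dimensionally consistent.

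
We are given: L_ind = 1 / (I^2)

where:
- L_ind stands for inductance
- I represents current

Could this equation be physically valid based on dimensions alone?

No

L_ind (inductance) has dimensions [I^-2 L^2 M T^-2].
I (current) has dimensions [I].

Left side: [I^-2 L^2 M T^-2]
Right side: [I^-2]

The two sides have different dimensions, so the equation is NOT dimensionally consistent.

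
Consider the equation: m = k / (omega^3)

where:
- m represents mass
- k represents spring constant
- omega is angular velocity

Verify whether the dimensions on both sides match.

No

m (mass) has dimensions [M].
k (spring constant) has dimensions [M T^-2].
omega (angular velocity) has dimensions [T^-1].

Left side: [M]
Right side: [M T]

The two sides have different dimensions, so the equation is NOT dimensionally consistent.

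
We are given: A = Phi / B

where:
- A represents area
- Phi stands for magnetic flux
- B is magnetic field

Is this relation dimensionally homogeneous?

Yes

A (area) has dimensions [L^2].
Phi (magnetic flux) has dimensions [I^-1 L^2 M T^-2].
B (magnetic field) has dimensions [I^-1 M T^-2].

Left side: [L^2]
Right side: [L^2]

Both sides have the same dimensions, so the equation is dimensionally consistent.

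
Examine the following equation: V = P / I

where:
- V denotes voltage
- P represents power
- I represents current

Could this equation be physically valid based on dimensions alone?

Yes

V (voltage) has dimensions [I^-1 L^2 M T^-3].
P (power) has dimensions [L^2 M T^-3].
I (current) has dimensions [I].

Left side: [I^-1 L^2 M T^-3]
Right side: [I^-1 L^2 M T^-3]

Both sides have the same dimensions, so the equation is dimensionally consistent.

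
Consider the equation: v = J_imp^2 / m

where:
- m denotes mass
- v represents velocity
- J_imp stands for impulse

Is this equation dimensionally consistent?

No

m (mass) has dimensions [M].
v (velocity) has dimensions [L T^-1].
J_imp (impulse) has dimensions [L M T^-1].

Left side: [L T^-1]
Right side: [L^2 M T^-2]

The two sides have different dimensions, so the equation is NOT dimensionally consistent.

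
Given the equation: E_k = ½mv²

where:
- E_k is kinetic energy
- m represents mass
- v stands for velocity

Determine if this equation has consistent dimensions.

Yes

E_k (kinetic energy) has dimensions [L^2 M T^-2].
m (mass) has dimensions [M].
v (velocity) has dimensions [L T^-1].

Left side: [L^2 M T^-2]
Right side: [L^2 M T^-2]

Both sides have the same dimensions, so the equation is dimensionally consistent.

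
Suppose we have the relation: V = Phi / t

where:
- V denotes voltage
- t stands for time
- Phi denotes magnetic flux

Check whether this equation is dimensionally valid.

Yes

V (voltage) has dimensions [I^-1 L^2 M T^-3].
t (time) has dimensions [T].
Phi (magnetic flux) has dimensions [I^-1 L^2 M T^-2].

Left side: [I^-1 L^2 M T^-3]
Right side: [I^-1 L^2 M T^-3]

Both sides have the same dimensions, so the equation is dimensionally consistent.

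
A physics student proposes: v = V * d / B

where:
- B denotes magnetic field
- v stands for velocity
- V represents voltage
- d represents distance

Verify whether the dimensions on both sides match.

No

B (magnetic field) has dimensions [I^-1 M T^-2].
v (velocity) has dimensions [L T^-1].
V (voltage) has dimensions [I^-1 L^2 M T^-3].
d (distance) has dimensions [L].

Left side: [L T^-1]
Right side: [L^3 T^-1]

The two sides have different dimensions, so the equation is NOT dimensionally consistent.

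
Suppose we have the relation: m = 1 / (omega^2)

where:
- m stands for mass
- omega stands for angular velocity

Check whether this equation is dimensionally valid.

No

m (mass) has dimensions [M].
omega (angular velocity) has dimensions [T^-1].

Left side: [M]
Right side: [T^2]

The two sides have different dimensions, so the equation is NOT dimensionally consistent.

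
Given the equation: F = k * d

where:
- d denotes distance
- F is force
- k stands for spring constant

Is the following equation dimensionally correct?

Yes

d (distance) has dimensions [L].
F (force) has dimensions [L M T^-2].
k (spring constant) has dimensions [M T^-2].

Left side: [L M T^-2]
Right side: [L M T^-2]

Both sides have the same dimensions, so the equation is dimensionally consistent.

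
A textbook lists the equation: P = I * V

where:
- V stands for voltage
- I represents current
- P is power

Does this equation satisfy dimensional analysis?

Yes

V (voltage) has dimensions [I^-1 L^2 M T^-3].
I (current) has dimensions [I].
P (power) has dimensions [L^2 M T^-3].

Left side: [L^2 M T^-3]
Right side: [L^2 M T^-3]

Both sides have the same dimensions, so the equation is dimensionally consistent.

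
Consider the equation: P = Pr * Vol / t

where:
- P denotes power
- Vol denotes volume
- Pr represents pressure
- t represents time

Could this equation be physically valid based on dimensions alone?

Yes

P (power) has dimensions [L^2 M T^-3].
Vol (volume) has dimensions [L^3].
Pr (pressure) has dimensions [L^-1 M T^-2].
t (time) has dimensions [T].

Left side: [L^2 M T^-3]
Right side: [L^2 M T^-3]

Both sides have the same dimensions, so the equation is dimensionally consistent.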